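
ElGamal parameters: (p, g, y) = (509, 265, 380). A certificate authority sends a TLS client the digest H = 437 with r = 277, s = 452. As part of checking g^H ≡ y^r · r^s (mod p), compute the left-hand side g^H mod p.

265^437 mod 509 = 385

385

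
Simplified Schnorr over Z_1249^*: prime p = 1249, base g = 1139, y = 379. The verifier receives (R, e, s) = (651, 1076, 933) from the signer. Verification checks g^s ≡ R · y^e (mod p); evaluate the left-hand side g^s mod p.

1139^2 = 1297321 ≡ 859
1139^4 ≡ 859^2 = 737881 ≡ 971
1139^8 ≡ 971^2 = 942841 ≡ 1095
1139^16 ≡ 1095^2 = 1199025 ≡ 1234
1139^32 ≡ 1234^2 = 1522756 ≡ 225
1139^64 ≡ 225^2 = 50625 ≡ 665
1139^128 ≡ 665^2 = 442225 ≡ 79
1139^256 ≡ 79^2 = 6241 ≡ 1245
1139^512 ≡ 1245^2 = 1550025 ≡ 16
933 = 512 + 256 + 128 + 32 + 4 + 1, so 1139^933 ≡ 16·1245·79·225·971·1139 ≡ 721 (mod 1249)

721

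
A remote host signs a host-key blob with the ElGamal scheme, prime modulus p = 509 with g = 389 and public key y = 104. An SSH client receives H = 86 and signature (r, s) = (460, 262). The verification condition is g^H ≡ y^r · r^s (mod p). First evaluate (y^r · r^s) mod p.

394

104^2 = 10816 ≡ 127
104^4 ≡ 127^2 = 16129 ≡ 350
104^8 ≡ 350^2 = 122500 ≡ 340
104^16 ≡ 340^2 = 115600 ≡ 57
104^32 ≡ 57^2 = 3249 ≡ 195
104^64 ≡ 195^2 = 38025 ≡ 359
104^128 ≡ 359^2 = 128881 ≡ 104
104^256 ≡ 104^2 = 10816 ≡ 127
460 = 256 + 128 + 64 + 8 + 4, so 104^460 ≡ 127·104·359·340·350 ≡ 417 (mod 509)
460^2 = 211600 ≡ 365
460^4 ≡ 365^2 = 133225 ≡ 376
460^8 ≡ 376^2 = 141376 ≡ 383
460^16 ≡ 383^2 = 146689 ≡ 97
460^32 ≡ 97^2 = 9409 ≡ 247
460^64 ≡ 247^2 = 61009 ≡ 438
460^128 ≡ 438^2 = 191844 ≡ 460
460^256 ≡ 460^2 = 211600 ≡ 365
262 = 256 + 4 + 2, so 460^262 ≡ 365·376·365 ≡ 383 (mod 509)
y^r · r^s ≡ 417·383 = 159711 ≡ 394 (mod 509)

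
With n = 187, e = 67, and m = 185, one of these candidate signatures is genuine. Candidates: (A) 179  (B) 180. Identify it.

A

Candidate A: 179^2 = 32041 ≡ 64; 179^4 ≡ 64^2 = 4096 ≡ 169; 179^8 ≡ 169^2 = 28561 ≡ 137; 179^16 ≡ 137^2 = 18769 ≡ 69; 179^32 ≡ 69^2 = 4761 ≡ 86; 179^64 ≡ 86^2 = 7396 ≡ 103; 67 = 64 + 2 + 1, so 179^67 ≡ 103·64·179 ≡ 185 (mod 187)
  → matches m = 185
Candidate B: 180^2 = 32400 ≡ 49; 180^4 ≡ 49^2 = 2401 ≡ 157; 180^8 ≡ 157^2 = 24649 ≡ 152; 180^16 ≡ 152^2 = 23104 ≡ 103; 180^32 ≡ 103^2 = 10609 ≡ 137; 180^64 ≡ 137^2 = 18769 ≡ 69; 67 = 64 + 2 + 1, so 180^67 ≡ 69·49·180 ≡ 82 (mod 187)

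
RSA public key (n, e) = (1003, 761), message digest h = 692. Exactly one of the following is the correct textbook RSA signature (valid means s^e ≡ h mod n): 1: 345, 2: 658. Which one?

1

Candidate 1: Squares mod 1003: 345^1≡345, 345^2≡671, 345^4≡897, 345^8≡203, 345^16≡86, 345^32≡375, 345^64≡205, 345^128≡902, 345^256≡171, 345^512≡154; 761 = 512 + 128 + 64 + 32 + 16 + 8 + 1, so 345^761 ≡ 154·902·205·375·86·203·345 ≡ 692 (mod 1003)
  → matches h = 692
Candidate 2: Squares mod 1003: 658^1≡658, 658^2≡671, 658^4≡897, 658^8≡203, 658^16≡86, 658^32≡375, 658^64≡205, 658^128≡902, 658^256≡171, 658^512≡154; 761 = 512 + 128 + 64 + 32 + 16 + 8 + 1, so 658^761 ≡ 154·902·205·375·86·203·658 ≡ 311 (mod 1003)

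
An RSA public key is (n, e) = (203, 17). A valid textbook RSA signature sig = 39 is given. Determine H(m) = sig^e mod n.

sig^2 ≡ 39^2 = 1521 ≡ 100
sig^4 ≡ 100^2 = 10000 ≡ 53
sig^8 ≡ 53^2 = 2809 ≡ 170
sig^16 ≡ 170^2 = 28900 ≡ 74
17 = 16 + 1, so sig^17 ≡ 74·39 ≡ 44 (mod 203)

44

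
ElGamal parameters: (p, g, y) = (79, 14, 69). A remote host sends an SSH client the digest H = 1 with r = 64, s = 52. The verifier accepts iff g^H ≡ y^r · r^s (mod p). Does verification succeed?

fails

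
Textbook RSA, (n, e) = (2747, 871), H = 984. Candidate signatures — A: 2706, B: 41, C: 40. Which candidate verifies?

B

Candidate A: Squares mod 2747: 2706^1≡2706, 2706^2≡1681, 2706^4≡1845, 2706^8≡492, 2706^16≡328, 2706^32≡451, 2706^64≡123, 2706^128≡1394, 2706^256≡1107, 2706^512≡287; 871 = 512 + 256 + 64 + 32 + 4 + 2 + 1, so 2706^871 ≡ 287·1107·123·451·1845·1681·2706 ≡ 1763 (mod 2747)
Candidate B: Squares mod 2747: 41^1≡41, 41^2≡1681, 41^4≡1845, 41^8≡492, 41^16≡328, 41^32≡451, 41^64≡123, 41^128≡1394, 41^256≡1107, 41^512≡287; 871 = 512 + 256 + 64 + 32 + 4 + 2 + 1, so 41^871 ≡ 287·1107·123·451·1845·1681·41 ≡ 984 (mod 2747)
  → matches H = 984
Candidate C: Squares mod 2747: 40^1≡40, 40^2≡1600, 40^4≡2543, 40^8≡411, 40^16≡1354, 40^32≡1067, 40^64≡1231, 40^128≡1764, 40^256≡2092, 40^512≡493; 871 = 512 + 256 + 64 + 32 + 4 + 2 + 1, so 40^871 ≡ 493·2092·1231·1067·2543·1600·40 ≡ 327 (mod 2747)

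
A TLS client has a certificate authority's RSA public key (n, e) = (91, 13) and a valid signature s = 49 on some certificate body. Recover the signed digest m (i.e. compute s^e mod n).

49

Squares mod 91: s^1≡49, s^2≡35, s^4≡42, s^8≡35
13 = 8 + 4 + 1, so s^13 ≡ 35·42·49 ≡ 49 (mod 91)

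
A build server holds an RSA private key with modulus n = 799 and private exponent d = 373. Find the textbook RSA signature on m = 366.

110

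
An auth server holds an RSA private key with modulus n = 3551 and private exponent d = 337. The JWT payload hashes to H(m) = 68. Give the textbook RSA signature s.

(H(m))^337 mod 3551 = 470

470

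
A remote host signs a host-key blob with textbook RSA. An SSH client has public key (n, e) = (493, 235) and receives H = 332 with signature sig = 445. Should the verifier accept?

reject

sig^235 mod 493 = 466
The recovered value 466 does not match the digest 332.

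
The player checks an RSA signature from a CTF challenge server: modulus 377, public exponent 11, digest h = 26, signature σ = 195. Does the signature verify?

σ^11 mod 377 = 26
26 = h, so the signature checks out.

verifies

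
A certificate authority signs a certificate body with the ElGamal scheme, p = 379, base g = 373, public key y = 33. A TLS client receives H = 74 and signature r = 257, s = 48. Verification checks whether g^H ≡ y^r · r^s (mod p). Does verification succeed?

Left side g^H mod p:
373^74 mod 379 = 64
Right side y^r · r^s mod p:
33^257 mod 379 = 232
257^48 mod 379 = 83
232·83 = 19256 ≡ 306 (mod 379)
64 ≠ 306, so verification fails.

fails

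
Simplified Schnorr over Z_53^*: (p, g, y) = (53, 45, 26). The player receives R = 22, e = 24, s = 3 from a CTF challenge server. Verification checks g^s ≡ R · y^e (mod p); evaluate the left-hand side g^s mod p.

18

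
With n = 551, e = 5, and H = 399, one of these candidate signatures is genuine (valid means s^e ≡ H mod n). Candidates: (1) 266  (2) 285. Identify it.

1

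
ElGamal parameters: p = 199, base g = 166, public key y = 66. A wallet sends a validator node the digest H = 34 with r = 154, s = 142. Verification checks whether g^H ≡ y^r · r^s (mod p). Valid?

yes

Left side g^H mod p:
166^2 = 27556 ≡ 94
166^4 ≡ 94^2 = 8836 ≡ 80
166^8 ≡ 80^2 = 6400 ≡ 32
166^16 ≡ 32^2 = 1024 ≡ 29
166^32 ≡ 29^2 = 841 ≡ 45
34 = 32 + 2, so 166^34 ≡ 45·94 ≡ 51 (mod 199)
Right side y^r · r^s mod p:
66^2 = 4356 ≡ 177
66^4 ≡ 177^2 = 31329 ≡ 86
66^8 ≡ 86^2 = 7396 ≡ 33
66^16 ≡ 33^2 = 1089 ≡ 94
66^32 ≡ 94^2 = 8836 ≡ 80
66^64 ≡ 80^2 = 6400 ≡ 32
66^128 ≡ 32^2 = 1024 ≡ 29
154 = 128 + 16 + 8 + 2, so 66^154 ≡ 29·94·33·177 ≡ 178 (mod 199)
154^2 = 23716 ≡ 35
154^4 ≡ 35^2 = 1225 ≡ 31
154^8 ≡ 31^2 = 961 ≡ 165
154^16 ≡ 165^2 = 27225 ≡ 161
154^32 ≡ 161^2 = 25921 ≡ 51
154^64 ≡ 51^2 = 2601 ≡ 14
154^128 ≡ 14^2 = 196
142 = 128 + 8 + 4 + 2, so 154^142 ≡ 196·165·31·35 ≡ 26 (mod 199)
178·26 = 4628 ≡ 51 (mod 199)
51 ≡ 51 (mod 199), so the signature is genuine.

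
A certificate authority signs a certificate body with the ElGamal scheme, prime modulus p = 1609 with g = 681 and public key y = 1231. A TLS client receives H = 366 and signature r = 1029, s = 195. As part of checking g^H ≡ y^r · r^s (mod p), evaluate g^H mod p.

1474

681^2 = 463761 ≡ 369
681^4 ≡ 369^2 = 136161 ≡ 1005
681^8 ≡ 1005^2 = 1010025 ≡ 1182
681^16 ≡ 1182^2 = 1397124 ≡ 512
681^32 ≡ 512^2 = 262144 ≡ 1486
681^64 ≡ 1486^2 = 2208196 ≡ 648
681^128 ≡ 648^2 = 419904 ≡ 1564
681^256 ≡ 1564^2 = 2446096 ≡ 416
366 = 256 + 64 + 32 + 8 + 4 + 2, so 681^366 ≡ 416·648·1486·1182·1005·369 ≡ 1474 (mod 1609)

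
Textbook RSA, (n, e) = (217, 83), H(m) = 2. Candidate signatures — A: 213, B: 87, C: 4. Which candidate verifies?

Candidate A: Squares mod 217: 213^1≡213, 213^2≡16, 213^4≡39, 213^8≡2, 213^16≡4, 213^32≡16, 213^64≡39; 83 = 64 + 16 + 2 + 1, so 213^83 ≡ 39·4·16·213 ≡ 215 (mod 217)
Candidate B: Squares mod 217: 87^1≡87, 87^2≡191, 87^4≡25, 87^8≡191, 87^16≡25, 87^32≡191, 87^64≡25; 83 = 64 + 16 + 2 + 1, so 87^83 ≡ 25·25·191·87 ≡ 5 (mod 217)
Candidate C: Squares mod 217: 4^1≡4, 4^2≡16, 4^4≡39, 4^8≡2, 4^16≡4, 4^32≡16, 4^64≡39; 83 = 64 + 16 + 2 + 1, so 4^83 ≡ 39·4·16·4 ≡ 2 (mod 217)
  → matches H(m) = 2

C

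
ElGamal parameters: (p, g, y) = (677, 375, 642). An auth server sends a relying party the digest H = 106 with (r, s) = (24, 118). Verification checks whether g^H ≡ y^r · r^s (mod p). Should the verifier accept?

reject

Left side g^H mod p:
375^2 = 140625 ≡ 486
375^4 ≡ 486^2 = 236196 ≡ 600
375^8 ≡ 600^2 = 360000 ≡ 513
375^16 ≡ 513^2 = 263169 ≡ 493
375^32 ≡ 493^2 = 243049 ≡ 6
375^64 ≡ 6^2 = 36
106 = 64 + 32 + 8 + 2, so 375^106 ≡ 36·6·513·486 ≡ 46 (mod 677)
Right side y^r · r^s mod p:
642^2 = 412164 ≡ 548
642^4 ≡ 548^2 = 300304 ≡ 393
642^8 ≡ 393^2 = 154449 ≡ 93
642^16 ≡ 93^2 = 8649 ≡ 525
24 = 16 + 8, so 642^24 ≡ 525·93 ≡ 81 (mod 677)
24^2 = 576
24^4 ≡ 576^2 = 331776 ≡ 46
24^8 ≡ 46^2 = 2116 ≡ 85
24^16 ≡ 85^2 = 7225 ≡ 455
24^32 ≡ 455^2 = 207025 ≡ 540
24^64 ≡ 540^2 = 291600 ≡ 490
118 = 64 + 32 + 16 + 4 + 2, so 24^118 ≡ 490·540·455·46·576 ≡ 71 (mod 677)
81·71 = 5751 ≡ 335 (mod 677)
46 ≠ 335, so verification fails.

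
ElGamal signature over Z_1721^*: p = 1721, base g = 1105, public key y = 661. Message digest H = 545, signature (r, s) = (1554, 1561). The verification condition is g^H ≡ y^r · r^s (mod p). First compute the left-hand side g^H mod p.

Squares mod 1721: 1105^1≡1105, 1105^2≡836, 1105^4≡170, 1105^8≡1364, 1105^16≡95, 1105^32≡420, 1105^64≡858, 1105^128≡1297, 1105^256≡792, 1105^512≡820
545 = 512 + 32 + 1, so 1105^545 ≡ 820·420·1105 ≡ 712 (mod 1721)

712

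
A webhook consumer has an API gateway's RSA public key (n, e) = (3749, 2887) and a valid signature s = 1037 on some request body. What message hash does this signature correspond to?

3482

Squares mod 3749: s^1≡1037, s^2≡3155, s^4≡430, s^8≡1199, s^16≡1734, s^32≡58, s^64≡3364, s^128≡2014, s^256≡3527, s^512≡547, s^1024≡3038, s^2048≡3155
2887 = 2048 + 512 + 256 + 64 + 4 + 2 + 1, so s^2887 ≡ 3155·547·3527·3364·430·3155·1037 ≡ 3482 (mod 3749)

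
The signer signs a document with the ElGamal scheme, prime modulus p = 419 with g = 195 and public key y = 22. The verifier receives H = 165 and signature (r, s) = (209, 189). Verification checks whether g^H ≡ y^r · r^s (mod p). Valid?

no

Left side g^H mod p:
195^2 = 38025 ≡ 315
195^4 ≡ 315^2 = 99225 ≡ 341
195^8 ≡ 341^2 = 116281 ≡ 218
195^16 ≡ 218^2 = 47524 ≡ 177
195^32 ≡ 177^2 = 31329 ≡ 323
195^64 ≡ 323^2 = 104329 ≡ 417
195^128 ≡ 417^2 = 173889 ≡ 4
165 = 128 + 32 + 4 + 1, so 195^165 ≡ 4·323·341·195 ≡ 199 (mod 419)
Right side y^r · r^s mod p:
22^2 = 484 ≡ 65
22^4 ≡ 65^2 = 4225 ≡ 35
22^8 ≡ 35^2 = 1225 ≡ 387
22^16 ≡ 387^2 = 149769 ≡ 186
22^32 ≡ 186^2 = 34596 ≡ 238
22^64 ≡ 238^2 = 56644 ≡ 79
22^128 ≡ 79^2 = 6241 ≡ 375
209 = 128 + 64 + 16 + 1, so 22^209 ≡ 375·79·186·22 ≡ 1 (mod 419)
209^2 = 43681 ≡ 105
209^4 ≡ 105^2 = 11025 ≡ 131
209^8 ≡ 131^2 = 17161 ≡ 401
209^16 ≡ 401^2 = 160801 ≡ 324
209^32 ≡ 324^2 = 104976 ≡ 226
209^64 ≡ 226^2 = 51076 ≡ 377
209^128 ≡ 377^2 = 142129 ≡ 88
189 = 128 + 32 + 16 + 8 + 4 + 1, so 209^189 ≡ 88·226·324·401·131·209 ≡ 238 (mod 419)
1·238 = 238 ≡ 238 (mod 419)
199 ≠ 238, so verification fails.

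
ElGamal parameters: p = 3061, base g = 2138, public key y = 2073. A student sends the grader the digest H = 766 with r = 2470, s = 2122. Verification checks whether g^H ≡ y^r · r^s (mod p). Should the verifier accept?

reject

Left side g^H mod p:
2138^2 = 4571044 ≡ 971
2138^4 ≡ 971^2 = 942841 ≡ 53
2138^8 ≡ 53^2 = 2809
2138^16 ≡ 2809^2 = 7890481 ≡ 2284
2138^32 ≡ 2284^2 = 5216656 ≡ 712
2138^64 ≡ 712^2 = 506944 ≡ 1879
2138^128 ≡ 1879^2 = 3530641 ≡ 1308
2138^256 ≡ 1308^2 = 1710864 ≡ 2826
2138^512 ≡ 2826^2 = 7986276 ≡ 127
766 = 512 + 128 + 64 + 32 + 16 + 8 + 4 + 2, so 2138^766 ≡ 127·1308·1879·712·2284·2809·53·971 ≡ 212 (mod 3061)
Right side y^r · r^s mod p:
2073^2 = 4297329 ≡ 2746
2073^4 ≡ 2746^2 = 7540516 ≡ 1273
2073^8 ≡ 1273^2 = 1620529 ≡ 1260
2073^16 ≡ 1260^2 = 1587600 ≡ 2002
2073^32 ≡ 2002^2 = 4008004 ≡ 1155
2073^64 ≡ 1155^2 = 1334025 ≡ 2490
2073^128 ≡ 2490^2 = 6200100 ≡ 1575
2073^256 ≡ 1575^2 = 2480625 ≡ 1215
2073^512 ≡ 1215^2 = 1476225 ≡ 823
2073^1024 ≡ 823^2 = 677329 ≡ 848
2073^2048 ≡ 848^2 = 719104 ≡ 2830
2470 = 2048 + 256 + 128 + 32 + 4 + 2, so 2073^2470 ≡ 2830·1215·1575·1155·1273·2746 ≡ 1175 (mod 3061)
2470^2 = 6100900 ≡ 327
2470^4 ≡ 327^2 = 106929 ≡ 2855
2470^8 ≡ 2855^2 = 8151025 ≡ 2643
2470^16 ≡ 2643^2 = 6985449 ≡ 247
2470^32 ≡ 247^2 = 61009 ≡ 2850
2470^64 ≡ 2850^2 = 8122500 ≡ 1667
2470^128 ≡ 1667^2 = 2778889 ≡ 2562
2470^256 ≡ 2562^2 = 6563844 ≡ 1060
2470^512 ≡ 1060^2 = 1123600 ≡ 213
2470^1024 ≡ 213^2 = 45369 ≡ 2515
2470^2048 ≡ 2515^2 = 6325225 ≡ 1199
2122 = 2048 + 64 + 8 + 2, so 2470^2122 ≡ 1199·1667·2643·327 ≡ 1235 (mod 3061)
1175·1235 = 1451125 ≡ 211 (mod 3061)
212 ≠ 211, so verification fails.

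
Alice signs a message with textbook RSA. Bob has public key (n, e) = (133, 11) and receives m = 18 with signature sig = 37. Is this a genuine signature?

genuine

sig^2 ≡ 37^2 = 1369 ≡ 39
sig^4 ≡ 39^2 = 1521 ≡ 58
sig^8 ≡ 58^2 = 3364 ≡ 39
11 = 8 + 2 + 1, so sig^11 ≡ 39·39·37 ≡ 18 (mod 133)
sig^11 mod 133 = 18 matches m.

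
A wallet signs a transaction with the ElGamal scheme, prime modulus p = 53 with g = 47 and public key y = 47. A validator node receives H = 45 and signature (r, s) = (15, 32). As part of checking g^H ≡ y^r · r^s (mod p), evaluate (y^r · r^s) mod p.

47^15 mod 53 = 36
15^32 mod 53 = 24
y^r · r^s ≡ 36·24 = 864 ≡ 16 (mod 53)

16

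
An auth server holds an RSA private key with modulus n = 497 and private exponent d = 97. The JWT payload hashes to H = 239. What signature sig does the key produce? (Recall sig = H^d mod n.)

H^2 ≡ 239^2 = 57121 ≡ 463
H^4 ≡ 463^2 = 214369 ≡ 162
H^8 ≡ 162^2 = 26244 ≡ 400
H^16 ≡ 400^2 = 160000 ≡ 463
H^32 ≡ 463^2 = 214369 ≡ 162
H^64 ≡ 162^2 = 26244 ≡ 400
97 = 64 + 32 + 1, so H^97 ≡ 400·162·239 ≡ 183 (mod 497)

183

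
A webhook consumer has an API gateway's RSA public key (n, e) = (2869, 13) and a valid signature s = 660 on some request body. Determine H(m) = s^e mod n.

610

s^2 ≡ 660^2 = 435600 ≡ 2381
s^4 ≡ 2381^2 = 5669161 ≡ 17
s^8 ≡ 17^2 = 289
13 = 8 + 4 + 1, so s^13 ≡ 289·17·660 ≡ 610 (mod 2869)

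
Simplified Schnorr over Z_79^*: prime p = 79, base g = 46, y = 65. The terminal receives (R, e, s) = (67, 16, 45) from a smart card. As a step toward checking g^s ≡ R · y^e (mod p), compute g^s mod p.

64

46^2 = 2116 ≡ 62
46^4 ≡ 62^2 = 3844 ≡ 52
46^8 ≡ 52^2 = 2704 ≡ 18
46^16 ≡ 18^2 = 324 ≡ 8
46^32 ≡ 8^2 = 64
45 = 32 + 8 + 4 + 1, so 46^45 ≡ 64·18·52·46 ≡ 64 (mod 79)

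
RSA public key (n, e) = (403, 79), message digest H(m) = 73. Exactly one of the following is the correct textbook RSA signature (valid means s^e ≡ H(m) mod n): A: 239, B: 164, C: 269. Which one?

Candidate A: Squares mod 403: 239^1≡239, 239^2≡298, 239^4≡144, 239^8≡183, 239^16≡40, 239^32≡391, 239^64≡144; 79 = 64 + 8 + 4 + 2 + 1, so 239^79 ≡ 144·183·144·298·239 ≡ 73 (mod 403)
  → matches H(m) = 73
Candidate B: Squares mod 403: 164^1≡164, 164^2≡298, 164^4≡144, 164^8≡183, 164^16≡40, 164^32≡391, 164^64≡144; 79 = 64 + 8 + 4 + 2 + 1, so 164^79 ≡ 144·183·144·298·164 ≡ 330 (mod 403)
Candidate C: Squares mod 403: 269^1≡269, 269^2≡224, 269^4≡204, 269^8≡107, 269^16≡165, 269^32≡224, 269^64≡204; 79 = 64 + 8 + 4 + 2 + 1, so 269^79 ≡ 204·107·204·224·269 ≡ 230 (mod 403)

A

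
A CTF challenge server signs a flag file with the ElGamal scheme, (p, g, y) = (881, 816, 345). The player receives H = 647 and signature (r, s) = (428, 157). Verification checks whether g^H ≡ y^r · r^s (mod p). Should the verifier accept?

accept

Left side g^H mod p:
816^647 mod 881 = 691
Right side y^r · r^s mod p:
345^428 mod 881 = 143
428^157 mod 881 = 356
143·356 = 50908 ≡ 691 (mod 881)
691 ≡ 691 (mod 881), so the signature is genuine.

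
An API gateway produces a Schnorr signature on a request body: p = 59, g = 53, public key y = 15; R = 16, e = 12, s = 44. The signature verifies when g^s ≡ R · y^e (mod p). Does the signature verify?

does not verify

g^s mod p:
53^2 = 2809 ≡ 36
53^4 ≡ 36^2 = 1296 ≡ 57
53^8 ≡ 57^2 = 3249 ≡ 4
53^16 ≡ 4^2 = 16
53^32 ≡ 16^2 = 256 ≡ 20
44 = 32 + 8 + 4, so 53^44 ≡ 20·4·57 ≡ 17 (mod 59)
R · y^e mod p:
15^2 = 225 ≡ 48
15^4 ≡ 48^2 = 2304 ≡ 3
15^8 ≡ 3^2 = 9
12 = 8 + 4, so 15^12 ≡ 9·3 ≡ 27 (mod 59)
16·27 = 432 ≡ 19 (mod 59)
17 ≠ 19; the check fails.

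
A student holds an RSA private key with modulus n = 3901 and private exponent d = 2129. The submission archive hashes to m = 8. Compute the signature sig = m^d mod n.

Squares mod 3901: m^1≡8, m^2≡64, m^4≡195, m^8≡2916, m^16≡2777, m^32≡3353, m^64≡3828, m^128≡1428, m^256≡2862, m^512≡2845, m^1024≡3351, m^2048≡2123
2129 = 2048 + 64 + 16 + 1, so m^2129 ≡ 2123·3828·2777·8 ≡ 1334 (mod 3901)

1334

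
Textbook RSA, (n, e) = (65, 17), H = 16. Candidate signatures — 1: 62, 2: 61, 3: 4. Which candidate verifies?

Candidate 1: Squares mod 65: 62^1≡62, 62^2≡9, 62^4≡16, 62^8≡61, 62^16≡16; 17 = 16 + 1, so 62^17 ≡ 16·62 ≡ 17 (mod 65)
Candidate 2: Squares mod 65: 61^1≡61, 61^2≡16, 61^4≡61, 61^8≡16, 61^16≡61; 17 = 16 + 1, so 61^17 ≡ 61·61 ≡ 16 (mod 65)
  → matches H = 16
Candidate 3: Squares mod 65: 4^1≡4, 4^2≡16, 4^4≡61, 4^8≡16, 4^16≡61; 17 = 16 + 1, so 4^17 ≡ 61·4 ≡ 49 (mod 65)

2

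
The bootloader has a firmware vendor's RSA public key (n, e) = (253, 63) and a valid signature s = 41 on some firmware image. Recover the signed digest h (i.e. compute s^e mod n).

s^2 ≡ 41^2 = 1681 ≡ 163
s^4 ≡ 163^2 = 26569 ≡ 4
s^8 ≡ 4^2 = 16
s^16 ≡ 16^2 = 256 ≡ 3
s^32 ≡ 3^2 = 9
63 = 32 + 16 + 8 + 4 + 2 + 1, so s^63 ≡ 9·3·16·4·163·41 ≡ 39 (mod 253)

39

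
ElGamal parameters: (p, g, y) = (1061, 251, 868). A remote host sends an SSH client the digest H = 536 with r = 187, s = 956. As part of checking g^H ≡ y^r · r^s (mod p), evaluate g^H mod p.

222

251^2 = 63001 ≡ 402
251^4 ≡ 402^2 = 161604 ≡ 332
251^8 ≡ 332^2 = 110224 ≡ 941
251^16 ≡ 941^2 = 885481 ≡ 607
251^32 ≡ 607^2 = 368449 ≡ 282
251^64 ≡ 282^2 = 79524 ≡ 1010
251^128 ≡ 1010^2 = 1020100 ≡ 479
251^256 ≡ 479^2 = 229441 ≡ 265
251^512 ≡ 265^2 = 70225 ≡ 199
536 = 512 + 16 + 8, so 251^536 ≡ 199·607·941 ≡ 222 (mod 1061)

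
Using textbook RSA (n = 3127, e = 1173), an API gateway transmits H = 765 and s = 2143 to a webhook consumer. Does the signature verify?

verifies

Squares mod 3127: s^1≡2143, s^2≡2013, s^4≡2704, s^8≡690, s^16≡796, s^32≡1962, s^64≡107, s^128≡2068, s^256≡2015, s^512≡1379, s^1024≡425
1173 = 1024 + 128 + 16 + 4 + 1, so s^1173 ≡ 425·2068·796·2704·2143 ≡ 765 (mod 3127)
765 = H, so the signature checks out.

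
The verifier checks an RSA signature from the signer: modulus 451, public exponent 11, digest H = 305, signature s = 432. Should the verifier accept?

reject

s^2 ≡ 432^2 = 186624 ≡ 361
s^4 ≡ 361^2 = 130321 ≡ 433
s^8 ≡ 433^2 = 187489 ≡ 324
11 = 8 + 2 + 1, so s^11 ≡ 324·361·432 ≡ 212 (mod 451)
The recovered value 212 does not match the digest 305.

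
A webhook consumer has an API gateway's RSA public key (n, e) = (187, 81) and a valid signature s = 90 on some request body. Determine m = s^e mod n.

90

s^2 ≡ 90^2 = 8100 ≡ 59
s^4 ≡ 59^2 = 3481 ≡ 115
s^8 ≡ 115^2 = 13225 ≡ 135
s^16 ≡ 135^2 = 18225 ≡ 86
s^32 ≡ 86^2 = 7396 ≡ 103
s^64 ≡ 103^2 = 10609 ≡ 137
81 = 64 + 16 + 1, so s^81 ≡ 137·86·90 ≡ 90 (mod 187)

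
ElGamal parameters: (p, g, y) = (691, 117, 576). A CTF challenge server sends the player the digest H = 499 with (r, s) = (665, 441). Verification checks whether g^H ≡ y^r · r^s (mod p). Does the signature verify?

verifies

Left side g^H mod p:
Squares mod 691: 117^1≡117, 117^2≡560, 117^4≡577, 117^8≡558, 117^16≡414, 117^32≡28, 117^64≡93, 117^128≡357, 117^256≡305
499 = 256 + 128 + 64 + 32 + 16 + 2 + 1, so 117^499 ≡ 305·357·93·28·414·560·117 ≡ 192 (mod 691)
Right side y^r · r^s mod p:
Squares mod 691: 576^1≡576, 576^2≡96, 576^4≡233, 576^8≡391, 576^16≡170, 576^32≡569, 576^64≡373, 576^128≡238, 576^256≡673, 576^512≡324
665 = 512 + 128 + 16 + 8 + 1, so 576^665 ≡ 324·238·170·391·576 ≡ 196 (mod 691)
Squares mod 691: 665^1≡665, 665^2≡676, 665^4≡225, 665^8≡182, 665^16≡647, 665^32≡554, 665^64≡112, 665^128≡106, 665^256≡180
441 = 256 + 128 + 32 + 16 + 8 + 1, so 665^441 ≡ 180·106·554·647·182·665 ≡ 142 (mod 691)
196·142 = 27832 ≡ 192 (mod 691)
192 ≡ 192 (mod 691), so the signature is genuine.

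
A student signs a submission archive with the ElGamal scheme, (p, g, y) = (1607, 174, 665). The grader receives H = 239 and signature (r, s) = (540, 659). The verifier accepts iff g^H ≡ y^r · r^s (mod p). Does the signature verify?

verifies

Left side g^H mod p:
174^2 = 30276 ≡ 1350
174^4 ≡ 1350^2 = 1822500 ≡ 162
174^8 ≡ 162^2 = 26244 ≡ 532
174^16 ≡ 532^2 = 283024 ≡ 192
174^32 ≡ 192^2 = 36864 ≡ 1510
174^64 ≡ 1510^2 = 2280100 ≡ 1374
174^128 ≡ 1374^2 = 1887876 ≡ 1258
239 = 128 + 64 + 32 + 8 + 4 + 2 + 1, so 174^239 ≡ 1258·1374·1510·532·162·1350·174 ≡ 731 (mod 1607)
Right side y^r · r^s mod p:
665^2 = 442225 ≡ 300
665^4 ≡ 300^2 = 90000 ≡ 8
665^8 ≡ 8^2 = 64
665^16 ≡ 64^2 = 4096 ≡ 882
665^32 ≡ 882^2 = 777924 ≡ 136
665^64 ≡ 136^2 = 18496 ≡ 819
665^128 ≡ 819^2 = 670761 ≡ 642
665^256 ≡ 642^2 = 412164 ≡ 772
665^512 ≡ 772^2 = 595984 ≡ 1394
540 = 512 + 16 + 8 + 4, so 665^540 ≡ 1394·882·64·8 ≡ 1200 (mod 1607)
540^2 = 291600 ≡ 733
540^4 ≡ 733^2 = 537289 ≡ 551
540^8 ≡ 551^2 = 303601 ≡ 1485
540^16 ≡ 1485^2 = 2205225 ≡ 421
540^32 ≡ 421^2 = 177241 ≡ 471
540^64 ≡ 471^2 = 221841 ≡ 75
540^128 ≡ 75^2 = 5625 ≡ 804
540^256 ≡ 804^2 = 646416 ≡ 402
540^512 ≡ 402^2 = 161604 ≡ 904
659 = 512 + 128 + 16 + 2 + 1, so 540^659 ≡ 904·804·421·733·540 ≡ 626 (mod 1607)
1200·626 = 751200 ≡ 731 (mod 1607)
731 ≡ 731 (mod 1607), so the signature is genuine.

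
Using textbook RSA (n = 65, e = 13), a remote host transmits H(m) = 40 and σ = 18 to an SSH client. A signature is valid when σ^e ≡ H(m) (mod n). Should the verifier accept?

reject

σ^2 ≡ 18^2 = 324 ≡ 64
σ^4 ≡ 64^2 = 4096 ≡ 1
σ^8 ≡ 1^2 = 1
13 = 8 + 4 + 1, so σ^13 ≡ 1·1·18 ≡ 18 (mod 65)
σ^13 mod 65 = 18, but H(m) = 40.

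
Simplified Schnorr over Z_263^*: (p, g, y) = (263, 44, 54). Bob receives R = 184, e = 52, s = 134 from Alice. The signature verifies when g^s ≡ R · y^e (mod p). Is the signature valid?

valid

g^s mod p:
Squares mod 263: 44^1≡44, 44^2≡95, 44^4≡83, 44^8≡51, 44^16≡234, 44^32≡52, 44^64≡74, 44^128≡216
134 = 128 + 4 + 2, so 44^134 ≡ 216·83·95 ≡ 235 (mod 263)
R · y^e mod p:
Squares mod 263: 54^1≡54, 54^2≡23, 54^4≡3, 54^8≡9, 54^16≡81, 54^32≡249
52 = 32 + 16 + 4, so 54^52 ≡ 249·81·3 ≡ 17 (mod 263)
184·17 = 3128 ≡ 235 (mod 263)
235 ≡ 235 (mod 263); signature holds.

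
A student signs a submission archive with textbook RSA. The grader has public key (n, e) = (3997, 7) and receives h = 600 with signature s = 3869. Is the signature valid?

s^2 ≡ 3869^2 = 14969161 ≡ 396
s^4 ≡ 396^2 = 156816 ≡ 933
7 = 4 + 2 + 1, so s^7 ≡ 933·396·3869 ≡ 600 (mod 3997)
Since 600 equals the digest 600, verification succeeds.

valid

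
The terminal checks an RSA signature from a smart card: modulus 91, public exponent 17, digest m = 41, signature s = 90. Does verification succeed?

fails

s^2 ≡ 90^2 = 8100 ≡ 1
s^4 ≡ 1^2 = 1
s^8 ≡ 1^2 = 1
s^16 ≡ 1^2 = 1
17 = 16 + 1, so s^17 ≡ 1·90 ≡ 90 (mod 91)
The recovered value 90 does not match the digest 41.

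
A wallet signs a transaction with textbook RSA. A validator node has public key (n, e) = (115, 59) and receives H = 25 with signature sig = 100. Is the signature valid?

valid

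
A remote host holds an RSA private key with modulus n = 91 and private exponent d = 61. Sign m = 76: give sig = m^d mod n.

m^2 ≡ 76^2 = 5776 ≡ 43
m^4 ≡ 43^2 = 1849 ≡ 29
m^8 ≡ 29^2 = 841 ≡ 22
m^16 ≡ 22^2 = 484 ≡ 29
m^32 ≡ 29^2 = 841 ≡ 22
61 = 32 + 16 + 8 + 4 + 1, so m^61 ≡ 22·29·22·29·76 ≡ 76 (mod 91)

76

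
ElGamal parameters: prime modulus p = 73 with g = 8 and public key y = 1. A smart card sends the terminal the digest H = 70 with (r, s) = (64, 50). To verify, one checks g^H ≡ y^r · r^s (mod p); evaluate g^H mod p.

8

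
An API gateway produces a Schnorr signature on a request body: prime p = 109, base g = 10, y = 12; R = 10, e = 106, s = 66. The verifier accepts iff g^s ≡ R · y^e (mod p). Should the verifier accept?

reject

g^s mod p:
Squares mod 109: 10^1≡10, 10^2≡100, 10^4≡81, 10^8≡21, 10^16≡5, 10^32≡25, 10^64≡80
66 = 64 + 2, so 10^66 ≡ 80·100 ≡ 43 (mod 109)
R · y^e mod p:
Squares mod 109: 12^1≡12, 12^2≡35, 12^4≡26, 12^8≡22, 12^16≡48, 12^32≡15, 12^64≡7
106 = 64 + 32 + 8 + 2, so 12^106 ≡ 7·15·22·35 ≡ 81 (mod 109)
10·81 = 810 ≡ 47 (mod 109)
43 ≠ 47; the check fails.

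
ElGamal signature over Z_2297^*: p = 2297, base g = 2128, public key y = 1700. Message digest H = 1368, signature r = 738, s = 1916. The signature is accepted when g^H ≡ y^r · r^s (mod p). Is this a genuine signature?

genuine

Left side g^H mod p:
2128^1368 mod 2297 = 1779
Right side y^r · r^s mod p:
1700^738 mod 2297 = 1
738^1916 mod 2297 = 1779
1·1779 = 1779 ≡ 1779 (mod 2297)
1779 ≡ 1779 (mod 2297), so the signature is genuine.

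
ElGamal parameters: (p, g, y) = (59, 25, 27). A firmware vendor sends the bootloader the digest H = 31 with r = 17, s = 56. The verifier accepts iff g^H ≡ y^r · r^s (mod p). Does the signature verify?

does not verify

Left side g^H mod p:
25^2 = 625 ≡ 35
25^4 ≡ 35^2 = 1225 ≡ 45
25^8 ≡ 45^2 = 2025 ≡ 19
25^16 ≡ 19^2 = 361 ≡ 7
31 = 16 + 8 + 4 + 2 + 1, so 25^31 ≡ 7·19·45·35·25 ≡ 35 (mod 59)
Right side y^r · r^s mod p:
27^2 = 729 ≡ 21
27^4 ≡ 21^2 = 441 ≡ 28
27^8 ≡ 28^2 = 784 ≡ 17
27^16 ≡ 17^2 = 289 ≡ 53
17 = 16 + 1, so 27^17 ≡ 53·27 ≡ 15 (mod 59)
17^2 = 289 ≡ 53
17^4 ≡ 53^2 = 2809 ≡ 36
17^8 ≡ 36^2 = 1296 ≡ 57
17^16 ≡ 57^2 = 3249 ≡ 4
17^32 ≡ 4^2 = 16
56 = 32 + 16 + 8, so 17^56 ≡ 16·4·57 ≡ 49 (mod 59)
15·49 = 735 ≡ 27 (mod 59)
35 ≠ 27, so verification fails.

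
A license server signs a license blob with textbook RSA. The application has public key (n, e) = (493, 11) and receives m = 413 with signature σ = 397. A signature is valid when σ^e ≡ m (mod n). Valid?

yes

σ^11 mod 493 = 413
Since 413 equals the digest 413, verification succeeds.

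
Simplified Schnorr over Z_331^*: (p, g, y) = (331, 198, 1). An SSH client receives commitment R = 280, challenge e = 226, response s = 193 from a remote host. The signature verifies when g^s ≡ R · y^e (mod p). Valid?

g^s mod p:
198^2 = 39204 ≡ 146
198^4 ≡ 146^2 = 21316 ≡ 132
198^8 ≡ 132^2 = 17424 ≡ 212
198^16 ≡ 212^2 = 44944 ≡ 259
198^32 ≡ 259^2 = 67081 ≡ 219
198^64 ≡ 219^2 = 47961 ≡ 297
198^128 ≡ 297^2 = 88209 ≡ 163
193 = 128 + 64 + 1, so 198^193 ≡ 163·297·198 ≡ 280 (mod 331)
R · y^e mod p:
1^2 = 1
1^4 ≡ 1^2 = 1
1^8 ≡ 1^2 = 1
1^16 ≡ 1^2 = 1
1^32 ≡ 1^2 = 1
1^64 ≡ 1^2 = 1
1^128 ≡ 1^2 = 1
226 = 128 + 64 + 32 + 2, so 1^226 ≡ 1·1·1·1 ≡ 1 (mod 331)
280·1 = 280 ≡ 280 (mod 331)
280 ≡ 280 (mod 331); signature holds.

yes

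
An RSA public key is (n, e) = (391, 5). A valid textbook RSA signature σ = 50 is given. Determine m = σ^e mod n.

288

Squares mod 391: σ^1≡50, σ^2≡154, σ^4≡256
5 = 4 + 1, so σ^5 ≡ 256·50 ≡ 288 (mod 391)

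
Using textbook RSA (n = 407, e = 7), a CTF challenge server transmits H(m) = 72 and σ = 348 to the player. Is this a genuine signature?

genuine

Squares mod 407: σ^1≡348, σ^2≡225, σ^4≡157
7 = 4 + 2 + 1, so σ^7 ≡ 157·225·348 ≡ 72 (mod 407)
Since 72 equals the digest 72, verification succeeds.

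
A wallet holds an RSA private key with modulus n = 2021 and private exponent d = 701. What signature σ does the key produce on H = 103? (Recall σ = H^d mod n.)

H^2 ≡ 103^2 = 10609 ≡ 504
H^4 ≡ 504^2 = 254016 ≡ 1391
H^8 ≡ 1391^2 = 1934881 ≡ 784
H^16 ≡ 784^2 = 614656 ≡ 272
H^32 ≡ 272^2 = 73984 ≡ 1228
H^64 ≡ 1228^2 = 1507984 ≡ 318
H^128 ≡ 318^2 = 101124 ≡ 74
H^256 ≡ 74^2 = 5476 ≡ 1434
H^512 ≡ 1434^2 = 2056356 ≡ 999
701 = 512 + 128 + 32 + 16 + 8 + 4 + 1, so H^701 ≡ 999·74·1228·272·784·1391·103 ≡ 956 (mod 2021)

956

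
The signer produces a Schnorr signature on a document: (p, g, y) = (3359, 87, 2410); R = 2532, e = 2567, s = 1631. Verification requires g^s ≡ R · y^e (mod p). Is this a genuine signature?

forged

g^s mod p:
87^2 = 7569 ≡ 851
87^4 ≡ 851^2 = 724201 ≡ 2016
87^8 ≡ 2016^2 = 4064256 ≡ 3225
87^16 ≡ 3225^2 = 10400625 ≡ 1161
87^32 ≡ 1161^2 = 1347921 ≡ 962
87^64 ≡ 962^2 = 925444 ≡ 1719
87^128 ≡ 1719^2 = 2954961 ≡ 2400
87^256 ≡ 2400^2 = 5760000 ≡ 2674
87^512 ≡ 2674^2 = 7150276 ≡ 2324
87^1024 ≡ 2324^2 = 5400976 ≡ 3063
1631 = 1024 + 512 + 64 + 16 + 8 + 4 + 2 + 1, so 87^1631 ≡ 3063·2324·1719·1161·3225·2016·851·87 ≡ 1390 (mod 3359)
R · y^e mod p:
2410^2 = 5808100 ≡ 389
2410^4 ≡ 389^2 = 151321 ≡ 166
2410^8 ≡ 166^2 = 27556 ≡ 684
2410^16 ≡ 684^2 = 467856 ≡ 955
2410^32 ≡ 955^2 = 912025 ≡ 1736
2410^64 ≡ 1736^2 = 3013696 ≡ 673
2410^128 ≡ 673^2 = 452929 ≡ 2823
2410^256 ≡ 2823^2 = 7969329 ≡ 1781
2410^512 ≡ 1781^2 = 3171961 ≡ 1065
2410^1024 ≡ 1065^2 = 1134225 ≡ 2242
2410^2048 ≡ 2242^2 = 5026564 ≡ 1500
2567 = 2048 + 512 + 4 + 2 + 1, so 2410^2567 ≡ 1500·1065·166·389·2410 ≡ 1801 (mod 3359)
2532·1801 = 4560132 ≡ 1969 (mod 3359)
1390 ≠ 1969; the check fails.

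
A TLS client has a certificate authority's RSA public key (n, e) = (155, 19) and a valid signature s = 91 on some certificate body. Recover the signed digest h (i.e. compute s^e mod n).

46

s^2 ≡ 91^2 = 8281 ≡ 66
s^4 ≡ 66^2 = 4356 ≡ 16
s^8 ≡ 16^2 = 256 ≡ 101
s^16 ≡ 101^2 = 10201 ≡ 126
19 = 16 + 2 + 1, so s^19 ≡ 126·66·91 ≡ 46 (mod 155)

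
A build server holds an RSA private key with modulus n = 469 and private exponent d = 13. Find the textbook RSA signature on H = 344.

H^2 ≡ 344^2 = 118336 ≡ 148
H^4 ≡ 148^2 = 21904 ≡ 330
H^8 ≡ 330^2 = 108900 ≡ 92
13 = 8 + 4 + 1, so H^13 ≡ 92·330·344 ≡ 148 (mod 469)

148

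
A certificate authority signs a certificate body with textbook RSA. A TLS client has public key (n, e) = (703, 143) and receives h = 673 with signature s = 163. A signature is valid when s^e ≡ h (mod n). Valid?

s^2 ≡ 163^2 = 26569 ≡ 558
s^4 ≡ 558^2 = 311364 ≡ 638
s^8 ≡ 638^2 = 407044 ≡ 7
s^16 ≡ 7^2 = 49
s^32 ≡ 49^2 = 2401 ≡ 292
s^64 ≡ 292^2 = 85264 ≡ 201
s^128 ≡ 201^2 = 40401 ≡ 330
143 = 128 + 8 + 4 + 2 + 1, so s^143 ≡ 330·7·638·558·163 ≡ 634 (mod 703)
The recovered value 634 does not match the digest 673.

no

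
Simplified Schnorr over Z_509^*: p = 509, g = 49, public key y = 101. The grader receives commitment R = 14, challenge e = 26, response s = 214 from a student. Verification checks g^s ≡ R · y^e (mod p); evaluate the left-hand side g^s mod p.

49^214 mod 509 = 251

251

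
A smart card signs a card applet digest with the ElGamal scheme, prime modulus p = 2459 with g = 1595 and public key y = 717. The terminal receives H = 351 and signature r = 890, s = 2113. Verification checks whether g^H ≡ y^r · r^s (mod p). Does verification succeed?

Left side g^H mod p:
Squares mod 2459: 1595^1≡1595, 1595^2≡1419, 1595^4≡2099, 1595^8≡1732, 1595^16≡2303, 1595^32≡2205, 1595^64≡582, 1595^128≡1841, 1595^256≡779
351 = 256 + 64 + 16 + 8 + 4 + 2 + 1, so 1595^351 ≡ 779·582·2303·1732·2099·1419·1595 ≡ 1899 (mod 2459)
Right side y^r · r^s mod p:
Squares mod 2459: 717^1≡717, 717^2≡158, 717^4≡374, 717^8≡2172, 717^16≡1222, 717^32≡671, 717^64≡244, 717^128≡520, 717^256≡2369, 717^512≡723
890 = 512 + 256 + 64 + 32 + 16 + 8 + 2, so 717^890 ≡ 723·2369·244·671·1222·2172·158 ≡ 1028 (mod 2459)
Squares mod 2459: 890^1≡890, 890^2≡302, 890^4≡221, 890^8≡2120, 890^16≡1807, 890^32≡2156, 890^64≡826, 890^128≡1133, 890^256≡91, 890^512≡904, 890^1024≡828, 890^2048≡1982
2113 = 2048 + 64 + 1, so 890^2113 ≡ 1982·826·890 ≡ 1456 (mod 2459)
1028·1456 = 1496768 ≡ 1696 (mod 2459)
1899 ≠ 1696, so verification fails.

fails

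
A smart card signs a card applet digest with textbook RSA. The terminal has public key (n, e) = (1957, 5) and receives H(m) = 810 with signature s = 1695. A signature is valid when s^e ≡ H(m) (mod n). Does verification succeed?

fails

Squares mod 1957: s^1≡1695, s^2≡149, s^4≡674
5 = 4 + 1, so s^5 ≡ 674·1695 ≡ 1499 (mod 1957)
s^5 mod 1957 = 1499, but H(m) = 810.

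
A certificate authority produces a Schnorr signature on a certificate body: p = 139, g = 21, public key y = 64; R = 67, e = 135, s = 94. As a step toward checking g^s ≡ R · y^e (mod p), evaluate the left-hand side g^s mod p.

35

21^2 = 441 ≡ 24
21^4 ≡ 24^2 = 576 ≡ 20
21^8 ≡ 20^2 = 400 ≡ 122
21^16 ≡ 122^2 = 14884 ≡ 11
21^32 ≡ 11^2 = 121
21^64 ≡ 121^2 = 14641 ≡ 46
94 = 64 + 16 + 8 + 4 + 2, so 21^94 ≡ 46·11·122·20·24 ≡ 35 (mod 139)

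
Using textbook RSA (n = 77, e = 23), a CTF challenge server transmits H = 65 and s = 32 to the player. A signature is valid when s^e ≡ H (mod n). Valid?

yes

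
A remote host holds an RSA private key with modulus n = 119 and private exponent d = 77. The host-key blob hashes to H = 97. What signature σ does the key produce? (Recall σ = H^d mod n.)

48

H^2 ≡ 97^2 = 9409 ≡ 8
H^4 ≡ 8^2 = 64
H^8 ≡ 64^2 = 4096 ≡ 50
H^16 ≡ 50^2 = 2500 ≡ 1
H^32 ≡ 1^2 = 1
H^64 ≡ 1^2 = 1
77 = 64 + 8 + 4 + 1, so H^77 ≡ 1·50·64·97 ≡ 48 (mod 119)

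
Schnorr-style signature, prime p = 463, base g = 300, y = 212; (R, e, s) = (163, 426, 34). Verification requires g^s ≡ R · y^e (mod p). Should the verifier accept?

accept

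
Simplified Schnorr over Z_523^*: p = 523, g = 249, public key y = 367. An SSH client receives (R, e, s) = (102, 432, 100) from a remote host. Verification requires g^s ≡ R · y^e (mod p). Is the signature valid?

g^s mod p:
249^2 = 62001 ≡ 287
249^4 ≡ 287^2 = 82369 ≡ 258
249^8 ≡ 258^2 = 66564 ≡ 143
249^16 ≡ 143^2 = 20449 ≡ 52
249^32 ≡ 52^2 = 2704 ≡ 89
249^64 ≡ 89^2 = 7921 ≡ 76
100 = 64 + 32 + 4, so 249^100 ≡ 76·89·258 ≡ 384 (mod 523)
R · y^e mod p:
367^2 = 134689 ≡ 278
367^4 ≡ 278^2 = 77284 ≡ 403
367^8 ≡ 403^2 = 162409 ≡ 279
367^16 ≡ 279^2 = 77841 ≡ 437
367^32 ≡ 437^2 = 190969 ≡ 74
367^64 ≡ 74^2 = 5476 ≡ 246
367^128 ≡ 246^2 = 60516 ≡ 371
367^256 ≡ 371^2 = 137641 ≡ 92
432 = 256 + 128 + 32 + 16, so 367^432 ≡ 92·371·74·437 ≡ 496 (mod 523)
102·496 = 50592 ≡ 384 (mod 523)
384 ≡ 384 (mod 523); signature holds.

valid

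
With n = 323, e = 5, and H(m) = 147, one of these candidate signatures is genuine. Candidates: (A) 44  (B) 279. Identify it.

Candidate A: Squares mod 323: 44^1≡44, 44^2≡321, 44^4≡4; 5 = 4 + 1, so 44^5 ≡ 4·44 ≡ 176 (mod 323)
Candidate B: Squares mod 323: 279^1≡279, 279^2≡321, 279^4≡4; 5 = 4 + 1, so 279^5 ≡ 4·279 ≡ 147 (mod 323)
  → matches H(m) = 147

B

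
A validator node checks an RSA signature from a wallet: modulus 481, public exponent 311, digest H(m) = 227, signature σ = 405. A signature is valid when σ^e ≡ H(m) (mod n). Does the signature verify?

does not verify

Squares mod 481: σ^1≡405, σ^2≡4, σ^4≡16, σ^8≡256, σ^16≡120, σ^32≡451, σ^64≡419, σ^128≡477, σ^256≡16
311 = 256 + 32 + 16 + 4 + 2 + 1, so σ^311 ≡ 16·451·120·16·4·405 ≡ 254 (mod 481)
σ^311 mod 481 = 254, but H(m) = 227.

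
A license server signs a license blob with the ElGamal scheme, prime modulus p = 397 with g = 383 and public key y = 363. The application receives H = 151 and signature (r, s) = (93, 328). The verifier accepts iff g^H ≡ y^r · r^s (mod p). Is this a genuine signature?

genuine

Left side g^H mod p:
383^2 = 146689 ≡ 196
383^4 ≡ 196^2 = 38416 ≡ 304
383^8 ≡ 304^2 = 92416 ≡ 312
383^16 ≡ 312^2 = 97344 ≡ 79
383^32 ≡ 79^2 = 6241 ≡ 286
383^64 ≡ 286^2 = 81796 ≡ 14
383^128 ≡ 14^2 = 196
151 = 128 + 16 + 4 + 2 + 1, so 383^151 ≡ 196·79·304·196·383 ≡ 318 (mod 397)
Right side y^r · r^s mod p:
363^2 = 131769 ≡ 362
363^4 ≡ 362^2 = 131044 ≡ 34
363^8 ≡ 34^2 = 1156 ≡ 362
363^16 ≡ 362^2 = 131044 ≡ 34
363^32 ≡ 34^2 = 1156 ≡ 362
363^64 ≡ 362^2 = 131044 ≡ 34
93 = 64 + 16 + 8 + 4 + 1, so 363^93 ≡ 34·34·362·34·363 ≡ 396 (mod 397)
93^2 = 8649 ≡ 312
93^4 ≡ 312^2 = 97344 ≡ 79
93^8 ≡ 79^2 = 6241 ≡ 286
93^16 ≡ 286^2 = 81796 ≡ 14
93^32 ≡ 14^2 = 196
93^64 ≡ 196^2 = 38416 ≡ 304
93^128 ≡ 304^2 = 92416 ≡ 312
93^256 ≡ 312^2 = 97344 ≡ 79
328 = 256 + 64 + 8, so 93^328 ≡ 79·304·286 ≡ 79 (mod 397)
396·79 = 31284 ≡ 318 (mod 397)
318 ≡ 318 (mod 397), so the signature is genuine.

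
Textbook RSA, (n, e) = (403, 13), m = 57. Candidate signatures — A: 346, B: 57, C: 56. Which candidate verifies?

Candidate A: Squares mod 403: 346^1≡346, 346^2≡25, 346^4≡222, 346^8≡118; 13 = 8 + 4 + 1, so 346^13 ≡ 118·222·346 ≡ 346 (mod 403)
Candidate B: Squares mod 403: 57^1≡57, 57^2≡25, 57^4≡222, 57^8≡118; 13 = 8 + 4 + 1, so 57^13 ≡ 118·222·57 ≡ 57 (mod 403)
  → matches m = 57
Candidate C: Squares mod 403: 56^1≡56, 56^2≡315, 56^4≡87, 56^8≡315; 13 = 8 + 4 + 1, so 56^13 ≡ 315·87·56 ≡ 56 (mod 403)

B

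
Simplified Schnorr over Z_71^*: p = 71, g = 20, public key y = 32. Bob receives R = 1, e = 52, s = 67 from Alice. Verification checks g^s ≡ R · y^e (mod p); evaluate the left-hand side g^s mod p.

Squares mod 71: 20^1≡20, 20^2≡45, 20^4≡37, 20^8≡20, 20^16≡45, 20^32≡37, 20^64≡20
67 = 64 + 2 + 1, so 20^67 ≡ 20·45·20 ≡ 37 (mod 71)

37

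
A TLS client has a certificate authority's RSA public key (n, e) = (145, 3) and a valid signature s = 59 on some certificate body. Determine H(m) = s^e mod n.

59

s^2 ≡ 59^2 = 3481 ≡ 1
3 = 2 + 1, so s^3 ≡ 1·59 ≡ 59 (mod 145)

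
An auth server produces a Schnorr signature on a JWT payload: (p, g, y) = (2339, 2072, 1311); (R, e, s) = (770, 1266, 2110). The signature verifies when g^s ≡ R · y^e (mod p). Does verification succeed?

g^s mod p:
Squares mod 2339: 2072^1≡2072, 2072^2≡1119, 2072^4≡796, 2072^8≡2086, 2072^16≡856, 2072^32≡629, 2072^64≡350, 2072^128≡872, 2072^256≡209, 2072^512≡1579, 2072^1024≡2206, 2072^2048≡1316
2110 = 2048 + 32 + 16 + 8 + 4 + 2, so 2072^2110 ≡ 1316·629·856·2086·796·1119 ≡ 351 (mod 2339)
R · y^e mod p:
Squares mod 2339: 1311^1≡1311, 1311^2≡1895, 1311^4≡660, 1311^8≡546, 1311^16≡1063, 1311^32≡232, 1311^64≡27, 1311^128≡729, 1311^256≡488, 1311^512≡1905, 1311^1024≡1236
1266 = 1024 + 128 + 64 + 32 + 16 + 2, so 1311^1266 ≡ 1236·729·27·232·1063·1895 ≡ 125 (mod 2339)
770·125 = 96250 ≡ 351 (mod 2339)
351 ≡ 351 (mod 2339); signature holds.

passes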